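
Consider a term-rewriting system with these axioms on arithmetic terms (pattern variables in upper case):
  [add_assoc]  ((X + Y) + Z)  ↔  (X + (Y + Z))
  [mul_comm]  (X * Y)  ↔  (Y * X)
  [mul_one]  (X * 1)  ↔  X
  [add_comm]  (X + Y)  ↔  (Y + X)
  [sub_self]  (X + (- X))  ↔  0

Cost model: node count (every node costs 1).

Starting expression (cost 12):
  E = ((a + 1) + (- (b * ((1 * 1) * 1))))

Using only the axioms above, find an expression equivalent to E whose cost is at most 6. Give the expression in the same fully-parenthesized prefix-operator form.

step 1: mul_one (→) rewrites (1 * 1) into 1, now ((a + 1) + (- (b * (1 * 1))))
step 2: mul_one (→) rewrites (1 * 1) into 1, now ((a + 1) + (- (b * 1)))
step 3: mul_one (→) rewrites (b * 1) into b, reaching cost 6 (bound 6)

((a + 1) + (- b))   [cost 6]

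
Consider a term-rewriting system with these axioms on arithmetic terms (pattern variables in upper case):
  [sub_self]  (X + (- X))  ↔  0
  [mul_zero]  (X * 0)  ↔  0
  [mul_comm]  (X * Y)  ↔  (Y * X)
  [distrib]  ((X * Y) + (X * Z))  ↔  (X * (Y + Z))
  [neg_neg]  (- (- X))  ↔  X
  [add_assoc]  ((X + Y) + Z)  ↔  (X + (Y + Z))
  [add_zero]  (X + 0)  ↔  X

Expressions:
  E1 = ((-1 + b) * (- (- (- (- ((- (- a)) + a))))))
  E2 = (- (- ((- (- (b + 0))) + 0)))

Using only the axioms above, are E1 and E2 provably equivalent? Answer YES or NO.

NO

All listed rules preserve value, hence provable equivalence implies equal values everywhere; look for a separating assignment.
a=0, b=1 gives E1 ↦ 0, E2 ↦ 1; values differ ⇒ not provably equivalent.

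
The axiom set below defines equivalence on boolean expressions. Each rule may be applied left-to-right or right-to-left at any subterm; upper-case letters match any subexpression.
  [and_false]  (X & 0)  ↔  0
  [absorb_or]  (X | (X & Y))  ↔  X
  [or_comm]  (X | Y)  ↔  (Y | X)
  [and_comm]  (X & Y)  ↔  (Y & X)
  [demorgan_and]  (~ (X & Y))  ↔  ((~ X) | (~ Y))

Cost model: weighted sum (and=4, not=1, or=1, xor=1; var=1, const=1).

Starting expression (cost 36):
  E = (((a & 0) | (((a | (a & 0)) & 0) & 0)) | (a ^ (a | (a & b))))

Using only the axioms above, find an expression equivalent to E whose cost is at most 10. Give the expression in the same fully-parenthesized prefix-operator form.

((a & 0) | (a ^ a))   [cost 10]

1. [absorb_or →] (a | (a & 0))  →  a;  E = (((a & 0) | ((a & 0) & 0)) | (a ^ (a | (a & b))))
2. [absorb_or →] ((a & 0) | ((a & 0) & 0))  →  (a & 0);  E = ((a & 0) | (a ^ (a | (a & b))))
3. [absorb_or →] (a | (a & b))  →  a;  cost 10 ≤ 10, done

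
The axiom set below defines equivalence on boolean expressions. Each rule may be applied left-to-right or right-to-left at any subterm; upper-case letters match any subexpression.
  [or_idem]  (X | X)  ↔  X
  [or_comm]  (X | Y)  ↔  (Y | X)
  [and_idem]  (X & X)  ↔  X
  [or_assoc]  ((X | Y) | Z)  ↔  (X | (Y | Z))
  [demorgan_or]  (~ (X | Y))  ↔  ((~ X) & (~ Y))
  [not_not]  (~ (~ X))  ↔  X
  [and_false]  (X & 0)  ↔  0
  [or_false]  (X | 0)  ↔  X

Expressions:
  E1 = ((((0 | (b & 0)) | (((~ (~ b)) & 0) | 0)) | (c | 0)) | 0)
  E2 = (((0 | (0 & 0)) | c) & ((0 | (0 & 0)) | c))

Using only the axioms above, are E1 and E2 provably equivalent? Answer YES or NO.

(1) (~ (~ b))  =[not_not →]=  b    ⊢ ((((0 | (b & 0)) | ((b & 0) | 0)) | (c | 0)) | 0)
(2) ((((0 | (b & 0)) | ((b & 0) | 0)) | (c | 0)) | 0)  =[or_false →]=  (((0 | (b & 0)) | ((b & 0) | 0)) | (c | 0))
(3) ((0 | (b & 0)) | ((b & 0) | 0))  =[or_comm →]=  (((b & 0) | 0) | (0 | (b & 0)))    ⊢ ((((b & 0) | 0) | (0 | (b & 0))) | (c | 0))
(4) (b & 0)  =[and_false →]=  0    ⊢ ((((b & 0) | 0) | (0 | 0)) | (c | 0))
(5) (c | 0)  =[or_comm →]=  (0 | c)    ⊢ ((((b & 0) | 0) | (0 | 0)) | (0 | c))
(6) (b & 0)  =[and_false →]=  0    ⊢ (((0 | 0) | (0 | 0)) | (0 | c))
(7) ((0 | 0) | (0 | 0))  =[or_idem →]=  (0 | 0)    ⊢ ((0 | 0) | (0 | c))
(8) (0 | c)  =[or_comm →]=  (c | 0)    ⊢ ((0 | 0) | (c | 0))
(9) (c | 0)  =[or_false →]=  c    ⊢ ((0 | 0) | c)
(10) 0  =[and_idem ←]=  (0 & 0)    ⊢ ((0 | (0 & 0)) | c)
(11) ((0 | (0 & 0)) | c)  =[and_idem ←]=  (((0 | (0 & 0)) | c) & ((0 | (0 & 0)) | c))    ⊢ E2

YES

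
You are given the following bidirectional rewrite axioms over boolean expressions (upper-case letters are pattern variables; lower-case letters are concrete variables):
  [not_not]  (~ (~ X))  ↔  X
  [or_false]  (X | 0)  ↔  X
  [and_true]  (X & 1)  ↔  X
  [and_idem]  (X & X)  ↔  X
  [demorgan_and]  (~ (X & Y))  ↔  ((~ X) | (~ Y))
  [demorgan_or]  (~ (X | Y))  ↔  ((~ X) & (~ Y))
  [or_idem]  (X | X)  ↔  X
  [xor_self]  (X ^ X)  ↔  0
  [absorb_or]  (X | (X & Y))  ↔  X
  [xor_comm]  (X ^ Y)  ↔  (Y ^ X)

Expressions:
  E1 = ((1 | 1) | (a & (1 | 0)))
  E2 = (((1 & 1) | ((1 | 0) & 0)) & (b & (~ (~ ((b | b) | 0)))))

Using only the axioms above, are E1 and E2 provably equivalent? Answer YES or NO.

All listed rules preserve value, hence provable equivalence implies equal values everywhere; look for a separating assignment.
a=0, b=0 gives E1 ↦ 1, E2 ↦ 0; values differ ⇒ not provably equivalent.

NO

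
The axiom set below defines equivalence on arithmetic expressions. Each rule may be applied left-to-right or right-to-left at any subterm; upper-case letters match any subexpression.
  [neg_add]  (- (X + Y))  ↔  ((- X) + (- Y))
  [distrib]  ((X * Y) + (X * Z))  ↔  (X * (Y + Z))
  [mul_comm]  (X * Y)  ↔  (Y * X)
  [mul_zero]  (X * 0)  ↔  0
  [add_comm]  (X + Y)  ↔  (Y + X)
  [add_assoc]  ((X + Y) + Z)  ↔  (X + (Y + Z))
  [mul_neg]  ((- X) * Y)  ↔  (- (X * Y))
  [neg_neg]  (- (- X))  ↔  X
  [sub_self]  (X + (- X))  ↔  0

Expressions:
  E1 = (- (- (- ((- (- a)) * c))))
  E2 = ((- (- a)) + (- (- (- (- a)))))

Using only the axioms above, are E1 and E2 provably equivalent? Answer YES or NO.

Every axiom is a valid identity, so a rewrite proof would force E1 and E2 to agree under every assignment.
At a=1, c=0: E1 = 0 but E2 = 2; they differ, so no derivation exists.

NO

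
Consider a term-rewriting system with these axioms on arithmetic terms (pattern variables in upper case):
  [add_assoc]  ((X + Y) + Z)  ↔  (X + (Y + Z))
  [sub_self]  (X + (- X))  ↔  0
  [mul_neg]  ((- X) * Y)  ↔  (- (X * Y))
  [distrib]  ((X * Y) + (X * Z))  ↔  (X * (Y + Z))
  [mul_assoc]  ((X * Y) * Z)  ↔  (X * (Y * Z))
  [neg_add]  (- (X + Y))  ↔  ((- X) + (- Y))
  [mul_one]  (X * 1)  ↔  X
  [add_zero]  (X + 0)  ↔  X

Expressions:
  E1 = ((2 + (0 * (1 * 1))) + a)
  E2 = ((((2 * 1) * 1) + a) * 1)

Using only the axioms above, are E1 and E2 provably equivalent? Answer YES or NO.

YES

step 1: mul_one (→) rewrites (1 * 1) into 1, now ((2 + (0 * 1)) + a)
step 2: mul_one (→) rewrites (0 * 1) into 0, now ((2 + 0) + a)
step 3: add_zero (→) rewrites (2 + 0) into 2, now (2 + a)
step 4: mul_one (←) rewrites 2 into (2 * 1), now ((2 * 1) + a)
step 5: mul_one (←) rewrites (2 * 1) into ((2 * 1) * 1), now (((2 * 1) * 1) + a)
step 6: mul_one (←) rewrites (((2 * 1) * 1) + a) into ((((2 * 1) * 1) + a) * 1), which is E2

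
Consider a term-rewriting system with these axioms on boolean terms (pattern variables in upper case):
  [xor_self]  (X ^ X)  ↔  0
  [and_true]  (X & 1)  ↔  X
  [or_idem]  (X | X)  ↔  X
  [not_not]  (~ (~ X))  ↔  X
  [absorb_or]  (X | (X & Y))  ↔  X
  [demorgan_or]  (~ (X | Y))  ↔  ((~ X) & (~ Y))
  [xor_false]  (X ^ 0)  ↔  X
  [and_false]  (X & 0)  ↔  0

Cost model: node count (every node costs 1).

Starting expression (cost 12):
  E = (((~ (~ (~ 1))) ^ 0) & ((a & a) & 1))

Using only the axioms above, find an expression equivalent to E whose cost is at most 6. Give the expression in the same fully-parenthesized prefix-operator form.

((~ 1) & (a & a))   [cost 6]

step 1: and_true (→) rewrites ((a & a) & 1) into (a & a), now (((~ (~ (~ 1))) ^ 0) & (a & a))
step 2: not_not (→) rewrites (~ (~ (~ 1))) into (~ 1), now (((~ 1) ^ 0) & (a & a))
step 3: xor_false (→) rewrites ((~ 1) ^ 0) into (~ 1), reaching cost 6 (bound 6)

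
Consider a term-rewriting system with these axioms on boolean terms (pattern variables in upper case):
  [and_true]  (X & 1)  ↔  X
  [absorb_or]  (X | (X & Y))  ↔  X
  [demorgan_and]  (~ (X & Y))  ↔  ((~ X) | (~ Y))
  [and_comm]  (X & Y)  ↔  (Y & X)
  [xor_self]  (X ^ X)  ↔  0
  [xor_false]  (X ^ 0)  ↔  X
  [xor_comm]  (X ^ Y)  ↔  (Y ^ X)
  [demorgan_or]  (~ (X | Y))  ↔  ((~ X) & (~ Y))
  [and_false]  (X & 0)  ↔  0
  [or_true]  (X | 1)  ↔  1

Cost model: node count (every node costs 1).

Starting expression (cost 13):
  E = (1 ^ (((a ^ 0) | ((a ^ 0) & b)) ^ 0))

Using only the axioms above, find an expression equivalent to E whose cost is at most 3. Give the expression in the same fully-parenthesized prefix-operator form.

(1 ^ a)   [cost 3]

(1) (((a ^ 0) | ((a ^ 0) & b)) ^ 0)  =[xor_false →]=  ((a ^ 0) | ((a ^ 0) & b))    ⊢ (1 ^ ((a ^ 0) | ((a ^ 0) & b)))
(2) ((a ^ 0) | ((a ^ 0) & b))  =[absorb_or →]=  (a ^ 0)    ⊢ (1 ^ (a ^ 0))
(3) (a ^ 0)  =[xor_false →]=  a    ⊢ cost 3, within 3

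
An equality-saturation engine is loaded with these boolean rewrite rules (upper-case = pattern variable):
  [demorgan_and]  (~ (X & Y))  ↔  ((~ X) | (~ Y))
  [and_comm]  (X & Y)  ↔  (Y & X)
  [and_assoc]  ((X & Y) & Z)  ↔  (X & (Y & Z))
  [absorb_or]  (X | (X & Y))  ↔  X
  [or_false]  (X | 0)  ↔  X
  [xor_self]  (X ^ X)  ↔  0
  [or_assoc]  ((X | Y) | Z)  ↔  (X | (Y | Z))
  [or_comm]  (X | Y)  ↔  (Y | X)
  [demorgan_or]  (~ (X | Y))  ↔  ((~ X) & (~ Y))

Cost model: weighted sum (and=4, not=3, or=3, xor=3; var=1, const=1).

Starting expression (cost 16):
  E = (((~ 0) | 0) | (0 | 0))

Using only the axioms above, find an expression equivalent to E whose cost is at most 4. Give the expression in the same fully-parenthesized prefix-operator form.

(~ 0)   [cost 4]

step 1: or_false (→) rewrites ((~ 0) | 0) into (~ 0), now ((~ 0) | (0 | 0))
step 2: or_false (→) rewrites (0 | 0) into 0, now ((~ 0) | 0)
step 3: or_false (→) rewrites ((~ 0) | 0) into (~ 0), reaching cost 4 (bound 4)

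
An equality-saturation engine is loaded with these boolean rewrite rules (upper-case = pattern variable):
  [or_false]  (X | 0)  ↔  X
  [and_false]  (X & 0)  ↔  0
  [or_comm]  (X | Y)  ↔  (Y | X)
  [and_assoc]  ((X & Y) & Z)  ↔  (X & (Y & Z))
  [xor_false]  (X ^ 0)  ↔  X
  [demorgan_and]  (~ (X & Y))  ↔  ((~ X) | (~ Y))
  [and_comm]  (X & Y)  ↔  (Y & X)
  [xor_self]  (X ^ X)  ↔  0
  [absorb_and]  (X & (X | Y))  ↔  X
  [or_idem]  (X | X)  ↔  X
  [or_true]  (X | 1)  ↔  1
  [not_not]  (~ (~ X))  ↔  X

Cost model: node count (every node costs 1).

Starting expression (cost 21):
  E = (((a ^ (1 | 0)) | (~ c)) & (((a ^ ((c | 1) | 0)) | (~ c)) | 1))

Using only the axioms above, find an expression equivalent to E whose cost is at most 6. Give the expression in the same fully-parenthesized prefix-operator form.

1. [or_true →] (c | 1)  →  1;  E = (((a ^ (1 | 0)) | (~ c)) & (((a ^ (1 | 0)) | (~ c)) | 1))
2. [absorb_and →] (((a ^ (1 | 0)) | (~ c)) & (((a ^ (1 | 0)) | (~ c)) | 1))  →  ((a ^ (1 | 0)) | (~ c))
3. [or_false →] (1 | 0)  →  1;  cost 6 ≤ 6, done

((a ^ 1) | (~ c))   [cost 6]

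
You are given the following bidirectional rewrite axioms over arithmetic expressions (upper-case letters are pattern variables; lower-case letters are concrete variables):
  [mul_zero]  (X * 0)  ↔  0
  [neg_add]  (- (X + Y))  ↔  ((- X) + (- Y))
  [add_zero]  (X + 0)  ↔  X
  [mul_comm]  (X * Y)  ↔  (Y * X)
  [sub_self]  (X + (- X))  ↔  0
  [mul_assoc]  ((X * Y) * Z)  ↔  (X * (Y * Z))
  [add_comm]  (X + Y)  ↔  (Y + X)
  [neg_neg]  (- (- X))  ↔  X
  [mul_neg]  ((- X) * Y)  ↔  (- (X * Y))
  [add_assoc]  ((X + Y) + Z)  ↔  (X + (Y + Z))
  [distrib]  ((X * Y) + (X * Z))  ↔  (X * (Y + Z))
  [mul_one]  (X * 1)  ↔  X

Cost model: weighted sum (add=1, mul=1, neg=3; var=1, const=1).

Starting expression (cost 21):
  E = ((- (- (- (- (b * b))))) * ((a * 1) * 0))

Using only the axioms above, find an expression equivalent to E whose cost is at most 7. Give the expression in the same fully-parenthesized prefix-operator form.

1. [neg_neg →] (- (- (- (b * b))))  →  (- (b * b));  E = ((- (- (b * b))) * ((a * 1) * 0))
2. [neg_neg →] (- (- (b * b)))  →  (b * b);  E = ((b * b) * ((a * 1) * 0))
3. [mul_one →] (a * 1)  →  a;  cost 7 ≤ 7, done

((b * b) * (a * 0))   [cost 7]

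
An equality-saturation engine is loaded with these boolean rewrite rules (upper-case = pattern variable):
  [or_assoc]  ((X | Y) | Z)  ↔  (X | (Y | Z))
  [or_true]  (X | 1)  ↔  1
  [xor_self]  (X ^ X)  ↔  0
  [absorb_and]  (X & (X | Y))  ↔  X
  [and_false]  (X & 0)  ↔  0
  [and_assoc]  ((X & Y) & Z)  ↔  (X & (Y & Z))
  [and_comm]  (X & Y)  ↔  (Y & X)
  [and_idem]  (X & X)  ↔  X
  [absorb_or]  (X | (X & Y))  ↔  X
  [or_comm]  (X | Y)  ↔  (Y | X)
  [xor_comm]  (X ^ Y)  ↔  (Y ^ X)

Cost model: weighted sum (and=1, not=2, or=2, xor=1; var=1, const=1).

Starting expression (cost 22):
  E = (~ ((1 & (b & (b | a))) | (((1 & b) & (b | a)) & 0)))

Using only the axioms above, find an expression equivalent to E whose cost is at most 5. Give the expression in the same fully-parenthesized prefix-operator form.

(1) ((1 & b) & (b | a))  =[and_assoc →]=  (1 & (b & (b | a)))    ⊢ (~ ((1 & (b & (b | a))) | ((1 & (b & (b | a))) & 0)))
(2) ((1 & (b & (b | a))) | ((1 & (b & (b | a))) & 0))  =[absorb_or →]=  (1 & (b & (b | a)))    ⊢ (~ (1 & (b & (b | a))))
(3) (b & (b | a))  =[absorb_and →]=  b    ⊢ cost 5, within 5

(~ (1 & b))   [cost 5]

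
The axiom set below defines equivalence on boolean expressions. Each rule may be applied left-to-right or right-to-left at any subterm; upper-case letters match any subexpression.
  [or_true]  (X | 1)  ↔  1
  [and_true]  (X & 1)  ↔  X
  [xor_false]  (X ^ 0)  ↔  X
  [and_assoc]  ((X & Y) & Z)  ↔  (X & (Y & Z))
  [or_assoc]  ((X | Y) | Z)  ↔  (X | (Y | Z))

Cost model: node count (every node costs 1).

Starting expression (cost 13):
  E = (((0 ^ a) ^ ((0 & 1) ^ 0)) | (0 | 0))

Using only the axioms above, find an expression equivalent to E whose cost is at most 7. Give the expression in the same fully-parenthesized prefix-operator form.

((0 ^ a) | (0 | 0))   [cost 7]

step 1: and_true (→) rewrites (0 & 1) into 0, now (((0 ^ a) ^ (0 ^ 0)) | (0 | 0))
step 2: xor_false (→) rewrites (0 ^ 0) into 0, now (((0 ^ a) ^ 0) | (0 | 0))
step 3: xor_false (→) rewrites ((0 ^ a) ^ 0) into (0 ^ a), reaching cost 7 (bound 7)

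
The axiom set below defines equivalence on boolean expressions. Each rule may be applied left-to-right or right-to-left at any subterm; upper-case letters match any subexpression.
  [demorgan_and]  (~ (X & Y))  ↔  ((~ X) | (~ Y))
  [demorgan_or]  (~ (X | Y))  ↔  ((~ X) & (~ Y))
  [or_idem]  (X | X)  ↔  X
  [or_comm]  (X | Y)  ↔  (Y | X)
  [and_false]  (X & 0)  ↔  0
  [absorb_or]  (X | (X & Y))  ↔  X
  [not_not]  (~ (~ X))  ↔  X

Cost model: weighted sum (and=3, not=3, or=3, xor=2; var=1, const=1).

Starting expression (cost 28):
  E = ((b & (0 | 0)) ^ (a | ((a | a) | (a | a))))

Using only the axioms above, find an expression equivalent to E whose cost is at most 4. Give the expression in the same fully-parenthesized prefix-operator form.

(0 ^ a)   [cost 4]

step 1: or_idem (→) rewrites ((a | a) | (a | a)) into (a | a), now ((b & (0 | 0)) ^ (a | (a | a)))
step 2: or_idem (→) rewrites (0 | 0) into 0, now ((b & 0) ^ (a | (a | a)))
step 3: or_idem (→) rewrites (a | a) into a, now ((b & 0) ^ (a | a))
step 4: or_idem (→) rewrites (a | a) into a, now ((b & 0) ^ a)
step 5: and_false (→) rewrites (b & 0) into 0, reaching cost 4 (bound 4)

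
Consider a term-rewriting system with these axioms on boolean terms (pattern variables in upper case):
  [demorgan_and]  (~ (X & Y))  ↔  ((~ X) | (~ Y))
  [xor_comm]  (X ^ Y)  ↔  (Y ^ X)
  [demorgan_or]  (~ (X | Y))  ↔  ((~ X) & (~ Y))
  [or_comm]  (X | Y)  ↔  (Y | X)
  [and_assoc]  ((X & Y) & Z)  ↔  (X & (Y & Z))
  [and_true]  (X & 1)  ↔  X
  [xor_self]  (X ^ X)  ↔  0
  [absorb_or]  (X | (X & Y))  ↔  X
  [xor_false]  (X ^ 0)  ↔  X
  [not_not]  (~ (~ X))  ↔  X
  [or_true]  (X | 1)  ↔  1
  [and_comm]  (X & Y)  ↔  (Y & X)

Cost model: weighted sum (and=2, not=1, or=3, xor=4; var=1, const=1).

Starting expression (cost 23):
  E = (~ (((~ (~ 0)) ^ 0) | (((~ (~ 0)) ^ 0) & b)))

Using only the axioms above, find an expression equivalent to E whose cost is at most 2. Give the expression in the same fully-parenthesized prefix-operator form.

(~ 0)   [cost 2]

step 1: absorb_or (→) rewrites (((~ (~ 0)) ^ 0) | (((~ (~ 0)) ^ 0) & b)) into ((~ (~ 0)) ^ 0), now (~ ((~ (~ 0)) ^ 0))
step 2: xor_false (→) rewrites ((~ (~ 0)) ^ 0) into (~ (~ 0)), now (~ (~ (~ 0)))
step 3: not_not (→) rewrites (~ (~ (~ 0))) into (~ 0), reaching cost 2 (bound 2)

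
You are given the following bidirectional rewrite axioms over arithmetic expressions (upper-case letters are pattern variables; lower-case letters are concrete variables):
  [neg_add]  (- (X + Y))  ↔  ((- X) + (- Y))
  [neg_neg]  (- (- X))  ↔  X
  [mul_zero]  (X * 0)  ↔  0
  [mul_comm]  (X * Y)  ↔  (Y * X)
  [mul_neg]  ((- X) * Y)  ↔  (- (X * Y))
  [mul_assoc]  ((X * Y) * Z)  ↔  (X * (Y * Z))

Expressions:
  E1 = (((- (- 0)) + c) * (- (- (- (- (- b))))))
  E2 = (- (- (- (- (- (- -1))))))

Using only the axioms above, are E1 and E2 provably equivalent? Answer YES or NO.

Every axiom is a valid identity, so a rewrite proof would force E1 and E2 to agree under every assignment.
At b=0, c=0: E1 = 0 but E2 = -1; they differ, so no derivation exists.

NO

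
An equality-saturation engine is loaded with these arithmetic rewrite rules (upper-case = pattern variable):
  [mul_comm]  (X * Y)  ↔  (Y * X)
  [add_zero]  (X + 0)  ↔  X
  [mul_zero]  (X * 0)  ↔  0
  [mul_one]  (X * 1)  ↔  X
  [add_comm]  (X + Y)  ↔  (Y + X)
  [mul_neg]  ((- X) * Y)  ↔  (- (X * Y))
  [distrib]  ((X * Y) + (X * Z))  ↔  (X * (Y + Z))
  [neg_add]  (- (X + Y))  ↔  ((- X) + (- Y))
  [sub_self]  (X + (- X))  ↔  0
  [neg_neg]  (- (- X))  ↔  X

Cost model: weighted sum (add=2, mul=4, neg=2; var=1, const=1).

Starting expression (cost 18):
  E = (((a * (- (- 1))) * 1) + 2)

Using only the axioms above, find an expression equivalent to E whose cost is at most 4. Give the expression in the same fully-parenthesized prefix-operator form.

(1) (- (- 1))  =[neg_neg →]=  1    ⊢ (((a * 1) * 1) + 2)
(2) (a * 1)  =[mul_one →]=  a    ⊢ ((a * 1) + 2)
(3) (a * 1)  =[mul_one →]=  a    ⊢ cost 4, within 4

(a + 2)   [cost 4]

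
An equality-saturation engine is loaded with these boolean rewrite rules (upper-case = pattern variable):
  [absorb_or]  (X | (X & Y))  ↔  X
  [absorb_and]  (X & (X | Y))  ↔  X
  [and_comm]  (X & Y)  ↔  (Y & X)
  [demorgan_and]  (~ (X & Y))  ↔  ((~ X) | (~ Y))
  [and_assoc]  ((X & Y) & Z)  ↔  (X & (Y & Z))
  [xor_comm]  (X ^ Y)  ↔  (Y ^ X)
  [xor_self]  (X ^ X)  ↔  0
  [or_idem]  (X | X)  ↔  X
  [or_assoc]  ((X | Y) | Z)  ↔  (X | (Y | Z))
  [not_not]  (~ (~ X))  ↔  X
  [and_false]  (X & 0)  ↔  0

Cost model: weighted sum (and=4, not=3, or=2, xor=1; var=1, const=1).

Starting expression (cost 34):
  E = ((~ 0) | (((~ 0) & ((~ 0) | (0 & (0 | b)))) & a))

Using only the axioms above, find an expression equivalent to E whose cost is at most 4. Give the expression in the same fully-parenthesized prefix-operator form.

(1) (0 & (0 | b))  =[absorb_and →]=  0    ⊢ ((~ 0) | (((~ 0) & ((~ 0) | 0)) & a))
(2) ((~ 0) & ((~ 0) | 0))  =[absorb_and →]=  (~ 0)    ⊢ ((~ 0) | ((~ 0) & a))
(3) ((~ 0) | ((~ 0) & a))  =[absorb_or →]=  (~ 0)    ⊢ cost 4, within 4

(~ 0)   [cost 4]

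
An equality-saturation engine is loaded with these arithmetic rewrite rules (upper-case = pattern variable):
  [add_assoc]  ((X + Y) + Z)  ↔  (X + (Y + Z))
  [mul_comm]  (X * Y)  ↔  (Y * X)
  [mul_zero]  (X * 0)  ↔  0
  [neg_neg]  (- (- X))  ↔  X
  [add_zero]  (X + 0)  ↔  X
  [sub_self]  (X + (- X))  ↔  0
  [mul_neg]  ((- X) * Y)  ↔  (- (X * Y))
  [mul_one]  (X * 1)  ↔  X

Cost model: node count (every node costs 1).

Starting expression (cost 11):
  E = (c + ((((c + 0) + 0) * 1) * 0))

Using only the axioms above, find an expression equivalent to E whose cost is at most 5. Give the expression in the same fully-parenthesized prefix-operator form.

(c + (c * 0))   [cost 5]

(1) ((c + 0) + 0)  =[add_zero →]=  (c + 0)    ⊢ (c + (((c + 0) * 1) * 0))
(2) ((c + 0) * 1)  =[mul_one →]=  (c + 0)    ⊢ (c + ((c + 0) * 0))
(3) (c + 0)  =[add_zero →]=  c    ⊢ cost 5, within 5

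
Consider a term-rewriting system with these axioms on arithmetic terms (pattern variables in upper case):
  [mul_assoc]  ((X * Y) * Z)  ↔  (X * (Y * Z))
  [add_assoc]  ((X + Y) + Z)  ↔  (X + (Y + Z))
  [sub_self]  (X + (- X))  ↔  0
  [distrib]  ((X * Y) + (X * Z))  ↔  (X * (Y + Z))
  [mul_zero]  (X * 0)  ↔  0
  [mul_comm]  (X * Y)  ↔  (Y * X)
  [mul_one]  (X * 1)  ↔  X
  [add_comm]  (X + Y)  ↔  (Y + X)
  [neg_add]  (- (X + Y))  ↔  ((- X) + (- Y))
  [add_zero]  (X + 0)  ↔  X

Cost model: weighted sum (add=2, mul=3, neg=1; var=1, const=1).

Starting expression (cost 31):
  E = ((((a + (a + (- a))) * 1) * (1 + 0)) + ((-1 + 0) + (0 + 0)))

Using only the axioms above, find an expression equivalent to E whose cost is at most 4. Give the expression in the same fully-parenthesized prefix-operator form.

(1) (a + (- a))  =[sub_self →]=  0    ⊢ ((((a + 0) * 1) * (1 + 0)) + ((-1 + 0) + (0 + 0)))
(2) (-1 + 0)  =[add_zero →]=  -1    ⊢ ((((a + 0) * 1) * (1 + 0)) + (-1 + (0 + 0)))
(3) (0 + 0)  =[add_zero →]=  0    ⊢ ((((a + 0) * 1) * (1 + 0)) + (-1 + 0))
(4) (1 + 0)  =[add_zero →]=  1    ⊢ ((((a + 0) * 1) * 1) + (-1 + 0))
(5) (a + 0)  =[add_zero →]=  a    ⊢ (((a * 1) * 1) + (-1 + 0))
(6) (a * 1)  =[mul_one →]=  a    ⊢ ((a * 1) + (-1 + 0))
(7) (a * 1)  =[mul_one →]=  a    ⊢ (a + (-1 + 0))
(8) (-1 + 0)  =[add_zero →]=  -1    ⊢ cost 4, within 4

(a + -1)   [cost 4]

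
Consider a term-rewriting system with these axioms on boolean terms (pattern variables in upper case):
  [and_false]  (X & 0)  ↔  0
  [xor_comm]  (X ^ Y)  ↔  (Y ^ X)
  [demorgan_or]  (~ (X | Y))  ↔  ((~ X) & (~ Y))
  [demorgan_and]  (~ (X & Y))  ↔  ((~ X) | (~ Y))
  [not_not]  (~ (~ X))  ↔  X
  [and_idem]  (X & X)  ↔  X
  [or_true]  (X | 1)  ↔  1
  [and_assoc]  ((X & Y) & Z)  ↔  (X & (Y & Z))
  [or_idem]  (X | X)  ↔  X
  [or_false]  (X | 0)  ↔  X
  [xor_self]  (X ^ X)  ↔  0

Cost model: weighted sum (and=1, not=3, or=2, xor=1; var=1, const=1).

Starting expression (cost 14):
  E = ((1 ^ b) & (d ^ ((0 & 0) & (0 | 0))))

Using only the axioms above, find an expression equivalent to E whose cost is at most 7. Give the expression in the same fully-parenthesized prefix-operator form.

step 1: or_idem (→) rewrites (0 | 0) into 0, now ((1 ^ b) & (d ^ ((0 & 0) & 0)))
step 2: and_idem (→) rewrites (0 & 0) into 0, now ((1 ^ b) & (d ^ (0 & 0)))
step 3: and_idem (→) rewrites (0 & 0) into 0, reaching cost 7 (bound 7)

((1 ^ b) & (d ^ 0))   [cost 7]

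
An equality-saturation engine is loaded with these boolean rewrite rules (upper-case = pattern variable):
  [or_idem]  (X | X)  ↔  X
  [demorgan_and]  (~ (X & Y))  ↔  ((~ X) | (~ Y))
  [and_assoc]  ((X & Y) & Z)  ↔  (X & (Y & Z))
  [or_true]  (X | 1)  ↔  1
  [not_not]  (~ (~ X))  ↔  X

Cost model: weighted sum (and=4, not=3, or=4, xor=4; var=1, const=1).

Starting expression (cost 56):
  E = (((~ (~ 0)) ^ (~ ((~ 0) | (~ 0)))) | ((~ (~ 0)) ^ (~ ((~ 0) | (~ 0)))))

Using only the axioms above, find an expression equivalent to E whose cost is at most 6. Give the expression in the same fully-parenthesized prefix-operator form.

(1) (((~ (~ 0)) ^ (~ ((~ 0) | (~ 0)))) | ((~ (~ 0)) ^ (~ ((~ 0) | (~ 0)))))  =[or_idem →]=  ((~ (~ 0)) ^ (~ ((~ 0) | (~ 0))))
(2) ((~ 0) | (~ 0))  =[or_idem →]=  (~ 0)    ⊢ ((~ (~ 0)) ^ (~ (~ 0)))
(3) (~ (~ 0))  =[not_not →]=  0    ⊢ ((~ (~ 0)) ^ 0)
(4) (~ (~ 0))  =[not_not →]=  0    ⊢ cost 6, within 6

(0 ^ 0)   [cost 6]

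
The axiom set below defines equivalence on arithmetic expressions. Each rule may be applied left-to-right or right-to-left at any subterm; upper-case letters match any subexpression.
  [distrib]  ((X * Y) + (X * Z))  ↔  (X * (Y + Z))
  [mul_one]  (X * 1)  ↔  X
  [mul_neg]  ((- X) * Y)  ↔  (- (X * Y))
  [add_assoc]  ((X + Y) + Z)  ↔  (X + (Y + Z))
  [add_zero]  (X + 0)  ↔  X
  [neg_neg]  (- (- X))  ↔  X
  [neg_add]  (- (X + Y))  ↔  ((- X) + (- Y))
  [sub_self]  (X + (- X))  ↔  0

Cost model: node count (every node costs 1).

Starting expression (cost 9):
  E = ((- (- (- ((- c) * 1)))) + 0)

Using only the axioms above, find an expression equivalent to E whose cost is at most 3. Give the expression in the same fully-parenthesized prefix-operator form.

(c + 0)   [cost 3]

(1) (- (- ((- c) * 1)))  =[neg_neg →]=  ((- c) * 1)    ⊢ ((- ((- c) * 1)) + 0)
(2) ((- c) * 1)  =[mul_one →]=  (- c)    ⊢ ((- (- c)) + 0)
(3) (- (- c))  =[neg_neg →]=  c    ⊢ cost 3, within 3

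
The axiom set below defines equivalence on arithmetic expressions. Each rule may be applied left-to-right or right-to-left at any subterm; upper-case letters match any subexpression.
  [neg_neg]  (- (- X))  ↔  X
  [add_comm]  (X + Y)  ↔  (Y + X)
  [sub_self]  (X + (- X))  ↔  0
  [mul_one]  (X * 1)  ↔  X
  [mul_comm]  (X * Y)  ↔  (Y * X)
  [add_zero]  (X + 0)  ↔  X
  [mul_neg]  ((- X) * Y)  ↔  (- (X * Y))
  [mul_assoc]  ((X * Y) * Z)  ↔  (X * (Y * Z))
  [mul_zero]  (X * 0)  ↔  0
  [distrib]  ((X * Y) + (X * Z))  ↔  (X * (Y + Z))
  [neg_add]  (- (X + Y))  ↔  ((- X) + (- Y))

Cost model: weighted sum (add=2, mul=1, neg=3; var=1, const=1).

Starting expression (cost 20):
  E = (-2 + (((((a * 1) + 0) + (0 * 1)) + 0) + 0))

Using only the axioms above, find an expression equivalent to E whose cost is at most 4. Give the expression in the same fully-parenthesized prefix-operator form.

step 1: add_zero (→) rewrites (((((a * 1) + 0) + (0 * 1)) + 0) + 0) into ((((a * 1) + 0) + (0 * 1)) + 0), now (-2 + ((((a * 1) + 0) + (0 * 1)) + 0))
step 2: mul_one (→) rewrites (0 * 1) into 0, now (-2 + ((((a * 1) + 0) + 0) + 0))
step 3: add_zero (→) rewrites ((((a * 1) + 0) + 0) + 0) into (((a * 1) + 0) + 0), now (-2 + (((a * 1) + 0) + 0))
step 4: add_zero (→) rewrites (((a * 1) + 0) + 0) into ((a * 1) + 0), now (-2 + ((a * 1) + 0))
step 5: add_zero (→) rewrites ((a * 1) + 0) into (a * 1), now (-2 + (a * 1))
step 6: mul_one (→) rewrites (a * 1) into a, reaching cost 4 (bound 4)

(-2 + a)   [cost 4]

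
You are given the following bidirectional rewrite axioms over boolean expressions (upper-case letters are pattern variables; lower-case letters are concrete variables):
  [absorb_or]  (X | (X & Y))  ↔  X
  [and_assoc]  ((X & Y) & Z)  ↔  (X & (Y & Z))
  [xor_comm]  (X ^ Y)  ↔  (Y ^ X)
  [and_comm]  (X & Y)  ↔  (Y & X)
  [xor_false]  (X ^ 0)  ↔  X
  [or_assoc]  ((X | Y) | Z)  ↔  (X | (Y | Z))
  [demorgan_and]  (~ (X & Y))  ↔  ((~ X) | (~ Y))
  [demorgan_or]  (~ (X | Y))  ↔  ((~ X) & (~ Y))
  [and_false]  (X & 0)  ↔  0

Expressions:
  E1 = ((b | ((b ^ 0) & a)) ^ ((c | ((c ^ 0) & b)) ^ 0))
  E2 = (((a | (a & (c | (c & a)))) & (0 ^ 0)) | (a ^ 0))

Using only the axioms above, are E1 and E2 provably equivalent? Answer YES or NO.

All listed rules preserve value, hence provable equivalence implies equal values everywhere; look for a separating assignment.
a=0, b=0, c=1 gives E1 ↦ 1, E2 ↦ 0; values differ ⇒ not provably equivalent.

NO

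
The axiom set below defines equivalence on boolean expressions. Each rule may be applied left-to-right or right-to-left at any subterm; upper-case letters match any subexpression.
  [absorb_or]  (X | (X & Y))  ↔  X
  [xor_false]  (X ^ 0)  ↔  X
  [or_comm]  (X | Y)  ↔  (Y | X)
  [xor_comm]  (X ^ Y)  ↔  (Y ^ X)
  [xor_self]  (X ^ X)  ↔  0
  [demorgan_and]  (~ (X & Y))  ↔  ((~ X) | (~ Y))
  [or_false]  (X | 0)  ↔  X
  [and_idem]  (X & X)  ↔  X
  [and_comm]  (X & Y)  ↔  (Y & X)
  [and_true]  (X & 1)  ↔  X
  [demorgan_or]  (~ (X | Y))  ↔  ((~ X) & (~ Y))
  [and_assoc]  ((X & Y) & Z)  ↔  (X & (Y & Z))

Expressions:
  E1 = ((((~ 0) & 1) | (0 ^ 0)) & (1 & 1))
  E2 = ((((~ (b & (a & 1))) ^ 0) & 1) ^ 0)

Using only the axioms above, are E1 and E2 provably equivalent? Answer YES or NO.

NO

All listed rules preserve value, hence provable equivalence implies equal values everywhere; look for a separating assignment.
a=1, b=1 gives E1 ↦ 1, E2 ↦ 0; values differ ⇒ not provably equivalent.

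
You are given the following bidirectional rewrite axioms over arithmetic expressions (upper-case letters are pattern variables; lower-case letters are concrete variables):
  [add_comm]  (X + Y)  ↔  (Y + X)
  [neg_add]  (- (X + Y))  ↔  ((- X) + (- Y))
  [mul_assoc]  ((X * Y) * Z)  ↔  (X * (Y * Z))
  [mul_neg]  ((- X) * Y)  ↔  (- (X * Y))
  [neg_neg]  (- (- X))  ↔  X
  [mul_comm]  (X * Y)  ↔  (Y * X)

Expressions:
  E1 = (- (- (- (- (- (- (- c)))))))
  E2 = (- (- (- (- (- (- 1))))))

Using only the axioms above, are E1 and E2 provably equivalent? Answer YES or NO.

The axioms are sound identities: if E1 ↔* E2 then E1 and E2 evaluate identically under any assignment.
Under c=0: E1 evaluates to 0, E2 to 1. Distinct ⇒ no rewrite sequence connects them.

NO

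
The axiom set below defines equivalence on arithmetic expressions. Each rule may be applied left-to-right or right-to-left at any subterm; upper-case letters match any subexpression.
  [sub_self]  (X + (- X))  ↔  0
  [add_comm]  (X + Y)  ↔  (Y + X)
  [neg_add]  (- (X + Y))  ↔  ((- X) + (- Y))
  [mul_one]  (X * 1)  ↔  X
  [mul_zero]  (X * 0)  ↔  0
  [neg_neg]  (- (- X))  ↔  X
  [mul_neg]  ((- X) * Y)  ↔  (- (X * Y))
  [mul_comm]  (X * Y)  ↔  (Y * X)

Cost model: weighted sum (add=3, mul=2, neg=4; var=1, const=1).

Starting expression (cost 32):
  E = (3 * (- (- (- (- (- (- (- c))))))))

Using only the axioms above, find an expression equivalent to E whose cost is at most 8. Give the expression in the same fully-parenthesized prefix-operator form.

(3 * (- c))   [cost 8]

1. [neg_neg →] (- (- (- (- (- (- c))))))  →  (- (- (- (- c))));  E = (3 * (- (- (- (- (- c))))))
2. [neg_neg →] (- (- (- (- c))))  →  (- (- c));  E = (3 * (- (- (- c))))
3. [neg_neg →] (- (- c))  →  c;  cost 8 ≤ 8, done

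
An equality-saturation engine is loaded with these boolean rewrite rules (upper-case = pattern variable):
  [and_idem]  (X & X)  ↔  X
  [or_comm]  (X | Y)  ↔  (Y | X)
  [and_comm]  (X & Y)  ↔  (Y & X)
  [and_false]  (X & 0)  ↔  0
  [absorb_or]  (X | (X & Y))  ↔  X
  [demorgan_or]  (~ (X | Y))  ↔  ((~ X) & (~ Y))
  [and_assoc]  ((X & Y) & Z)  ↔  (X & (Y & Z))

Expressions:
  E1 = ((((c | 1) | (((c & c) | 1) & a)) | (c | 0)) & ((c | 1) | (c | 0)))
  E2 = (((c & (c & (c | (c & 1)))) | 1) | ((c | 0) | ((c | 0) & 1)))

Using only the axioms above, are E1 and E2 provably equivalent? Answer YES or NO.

step 1: and_idem (→) rewrites (c & c) into c, now ((((c | 1) | ((c | 1) & a)) | (c | 0)) & ((c | 1) | (c | 0)))
step 2: absorb_or (→) rewrites ((c | 1) | ((c | 1) & a)) into (c | 1), now (((c | 1) | (c | 0)) & ((c | 1) | (c | 0)))
step 3: and_idem (→) rewrites (((c | 1) | (c | 0)) & ((c | 1) | (c | 0))) into ((c | 1) | (c | 0))
step 4: and_idem (←) rewrites c into (c & c), now (((c & c) | 1) | (c | 0))
step 5: absorb_or (←) rewrites (c | 0) into ((c | 0) | ((c | 0) & 1)), now (((c & c) | 1) | ((c | 0) | ((c | 0) & 1)))
step 6: and_idem (←) rewrites c into (c & c), now (((c & (c & c)) | 1) | ((c | 0) | ((c | 0) & 1)))
step 7: absorb_or (←) rewrites c into (c | (c & 1)), which is E2

YES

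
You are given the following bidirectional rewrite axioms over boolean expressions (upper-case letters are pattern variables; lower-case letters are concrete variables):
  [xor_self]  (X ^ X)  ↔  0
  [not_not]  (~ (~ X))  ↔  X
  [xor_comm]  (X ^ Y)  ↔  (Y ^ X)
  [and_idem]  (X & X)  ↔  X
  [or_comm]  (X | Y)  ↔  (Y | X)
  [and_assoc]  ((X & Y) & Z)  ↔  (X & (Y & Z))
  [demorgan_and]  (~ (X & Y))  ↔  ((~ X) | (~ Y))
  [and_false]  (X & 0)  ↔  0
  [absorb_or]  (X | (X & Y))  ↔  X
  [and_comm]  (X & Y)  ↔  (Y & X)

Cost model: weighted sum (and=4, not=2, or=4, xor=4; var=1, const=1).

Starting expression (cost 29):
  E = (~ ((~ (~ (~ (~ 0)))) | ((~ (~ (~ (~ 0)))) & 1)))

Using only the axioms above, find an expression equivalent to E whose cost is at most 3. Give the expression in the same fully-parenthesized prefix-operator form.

(~ 0)   [cost 3]

1. [absorb_or →] ((~ (~ (~ (~ 0)))) | ((~ (~ (~ (~ 0)))) & 1))  →  (~ (~ (~ (~ 0))));  E = (~ (~ (~ (~ (~ 0)))))
2. [not_not →] (~ (~ (~ (~ (~ 0)))))  →  (~ (~ (~ 0)))
3. [not_not →] (~ (~ (~ 0)))  →  (~ 0);  cost 3 ≤ 3, done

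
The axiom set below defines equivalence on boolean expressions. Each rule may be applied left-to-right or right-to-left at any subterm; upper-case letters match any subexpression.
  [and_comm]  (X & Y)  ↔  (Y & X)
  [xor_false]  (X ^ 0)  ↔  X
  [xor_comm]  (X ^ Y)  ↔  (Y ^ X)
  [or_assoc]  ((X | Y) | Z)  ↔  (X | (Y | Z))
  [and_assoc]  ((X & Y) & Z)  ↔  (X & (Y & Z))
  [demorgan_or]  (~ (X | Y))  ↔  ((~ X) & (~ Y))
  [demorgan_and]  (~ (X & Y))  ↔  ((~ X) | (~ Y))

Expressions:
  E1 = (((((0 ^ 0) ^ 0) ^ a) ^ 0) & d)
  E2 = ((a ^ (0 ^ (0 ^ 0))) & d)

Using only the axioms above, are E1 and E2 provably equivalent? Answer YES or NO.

YES

1. [xor_false →] ((0 ^ 0) ^ 0)  →  (0 ^ 0);  E1 = ((((0 ^ 0) ^ a) ^ 0) & d)
2. [xor_comm →] ((0 ^ 0) ^ a)  →  (a ^ (0 ^ 0));  E1 = (((a ^ (0 ^ 0)) ^ 0) & d)
3. [xor_false →] (0 ^ 0)  →  0;  E1 = (((a ^ 0) ^ 0) & d)
4. [xor_false →] (a ^ 0)  →  a;  E1 = ((a ^ 0) & d)
5. [xor_false ←] 0  →  (0 ^ 0);  E1 = ((a ^ (0 ^ 0)) & d)
6. [xor_false ←] 0  →  (0 ^ 0);  this is E2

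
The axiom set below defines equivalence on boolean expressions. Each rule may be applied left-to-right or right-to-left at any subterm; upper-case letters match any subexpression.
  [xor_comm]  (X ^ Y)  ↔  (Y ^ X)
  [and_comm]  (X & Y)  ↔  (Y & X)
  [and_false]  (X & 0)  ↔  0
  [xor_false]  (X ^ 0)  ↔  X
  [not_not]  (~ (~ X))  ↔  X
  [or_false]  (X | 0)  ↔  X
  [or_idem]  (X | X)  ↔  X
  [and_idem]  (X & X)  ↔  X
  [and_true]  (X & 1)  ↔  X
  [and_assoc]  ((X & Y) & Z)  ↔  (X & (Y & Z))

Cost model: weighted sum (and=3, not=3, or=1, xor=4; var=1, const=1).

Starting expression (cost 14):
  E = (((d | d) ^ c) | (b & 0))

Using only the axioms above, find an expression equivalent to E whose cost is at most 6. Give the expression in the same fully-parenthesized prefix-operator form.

(d ^ c)   [cost 6]

1. [and_false →] (b & 0)  →  0;  E = (((d | d) ^ c) | 0)
2. [or_idem →] (d | d)  →  d;  E = ((d ^ c) | 0)
3. [or_false →] ((d ^ c) | 0)  →  (d ^ c);  cost 6 ≤ 6, done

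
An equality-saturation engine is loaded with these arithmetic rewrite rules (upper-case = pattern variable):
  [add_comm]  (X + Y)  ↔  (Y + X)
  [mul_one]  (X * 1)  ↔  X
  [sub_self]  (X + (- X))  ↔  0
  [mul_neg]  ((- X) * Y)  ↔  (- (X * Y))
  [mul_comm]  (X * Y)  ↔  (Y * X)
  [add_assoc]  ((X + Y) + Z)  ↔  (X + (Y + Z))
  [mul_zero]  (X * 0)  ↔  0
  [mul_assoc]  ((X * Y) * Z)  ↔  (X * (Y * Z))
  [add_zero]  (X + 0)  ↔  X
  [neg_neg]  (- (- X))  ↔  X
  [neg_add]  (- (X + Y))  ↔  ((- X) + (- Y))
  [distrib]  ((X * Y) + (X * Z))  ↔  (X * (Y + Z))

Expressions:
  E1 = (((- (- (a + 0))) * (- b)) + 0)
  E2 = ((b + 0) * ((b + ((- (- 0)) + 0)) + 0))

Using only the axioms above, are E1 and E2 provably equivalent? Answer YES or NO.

The axioms are sound identities: if E1 ↔* E2 then E1 and E2 evaluate identically under any assignment.
Under a=0, b=1: E1 evaluates to 0, E2 to 1. Distinct ⇒ no rewrite sequence connects them.

NO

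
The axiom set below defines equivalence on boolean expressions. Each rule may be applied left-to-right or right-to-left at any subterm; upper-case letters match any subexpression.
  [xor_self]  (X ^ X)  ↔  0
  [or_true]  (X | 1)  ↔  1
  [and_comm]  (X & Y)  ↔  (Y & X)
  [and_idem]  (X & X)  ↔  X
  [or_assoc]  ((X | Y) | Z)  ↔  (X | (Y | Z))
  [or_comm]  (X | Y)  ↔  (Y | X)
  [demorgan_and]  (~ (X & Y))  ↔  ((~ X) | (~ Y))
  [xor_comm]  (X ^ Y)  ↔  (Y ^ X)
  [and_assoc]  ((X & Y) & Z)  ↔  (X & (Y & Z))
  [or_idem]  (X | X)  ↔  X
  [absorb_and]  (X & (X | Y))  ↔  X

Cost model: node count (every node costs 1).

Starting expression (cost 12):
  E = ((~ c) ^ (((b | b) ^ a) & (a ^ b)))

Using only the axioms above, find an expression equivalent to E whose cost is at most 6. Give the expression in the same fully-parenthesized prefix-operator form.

((~ c) ^ (a ^ b))   [cost 6]

1. [xor_comm →] ((b | b) ^ a)  →  (a ^ (b | b));  E = ((~ c) ^ ((a ^ (b | b)) & (a ^ b)))
2. [or_idem →] (b | b)  →  b;  E = ((~ c) ^ ((a ^ b) & (a ^ b)))
3. [and_idem →] ((a ^ b) & (a ^ b))  →  (a ^ b);  cost 6 ≤ 6, done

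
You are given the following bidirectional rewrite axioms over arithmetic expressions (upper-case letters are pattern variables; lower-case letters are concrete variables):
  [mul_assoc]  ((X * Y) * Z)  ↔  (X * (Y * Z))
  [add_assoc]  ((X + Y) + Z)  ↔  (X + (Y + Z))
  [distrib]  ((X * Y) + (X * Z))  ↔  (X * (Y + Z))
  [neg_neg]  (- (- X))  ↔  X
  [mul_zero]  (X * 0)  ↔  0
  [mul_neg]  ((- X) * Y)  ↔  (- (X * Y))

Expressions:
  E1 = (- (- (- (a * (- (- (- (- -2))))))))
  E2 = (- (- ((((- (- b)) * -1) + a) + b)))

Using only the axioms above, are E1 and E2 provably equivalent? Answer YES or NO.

All listed rules preserve value, hence provable equivalence implies equal values everywhere; look for a separating assignment.
a=1, b=0 gives E1 ↦ 2, E2 ↦ 1; values differ ⇒ not provably equivalent.

NO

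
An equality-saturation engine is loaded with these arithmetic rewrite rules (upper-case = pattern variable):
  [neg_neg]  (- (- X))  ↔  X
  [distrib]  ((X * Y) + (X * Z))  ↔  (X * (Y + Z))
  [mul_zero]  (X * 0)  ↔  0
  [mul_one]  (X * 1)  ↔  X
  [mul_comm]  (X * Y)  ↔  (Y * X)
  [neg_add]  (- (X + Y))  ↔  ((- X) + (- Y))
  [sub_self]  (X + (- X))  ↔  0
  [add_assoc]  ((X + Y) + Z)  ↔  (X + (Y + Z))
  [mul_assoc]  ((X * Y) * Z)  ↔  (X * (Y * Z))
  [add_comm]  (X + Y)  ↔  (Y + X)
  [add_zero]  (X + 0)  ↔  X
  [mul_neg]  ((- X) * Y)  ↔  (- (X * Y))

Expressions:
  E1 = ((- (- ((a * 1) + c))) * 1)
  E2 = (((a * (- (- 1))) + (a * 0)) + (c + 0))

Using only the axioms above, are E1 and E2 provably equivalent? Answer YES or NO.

step 1: mul_one (→) rewrites ((- (- ((a * 1) + c))) * 1) into (- (- ((a * 1) + c)))
step 2: mul_one (→) rewrites (a * 1) into a, now (- (- (a + c)))
step 3: neg_neg (→) rewrites (- (- (a + c))) into (a + c)
step 4: mul_one (←) rewrites a into (a * 1), now ((a * 1) + c)
step 5: add_zero (←) rewrites 1 into (1 + 0), now ((a * (1 + 0)) + c)
step 6: distrib (←) rewrites (a * (1 + 0)) into ((a * 1) + (a * 0)), now (((a * 1) + (a * 0)) + c)
step 7: add_zero (←) rewrites c into (c + 0), now (((a * 1) + (a * 0)) + (c + 0))
step 8: neg_neg (←) rewrites 1 into (- (- 1)), which is E2

YES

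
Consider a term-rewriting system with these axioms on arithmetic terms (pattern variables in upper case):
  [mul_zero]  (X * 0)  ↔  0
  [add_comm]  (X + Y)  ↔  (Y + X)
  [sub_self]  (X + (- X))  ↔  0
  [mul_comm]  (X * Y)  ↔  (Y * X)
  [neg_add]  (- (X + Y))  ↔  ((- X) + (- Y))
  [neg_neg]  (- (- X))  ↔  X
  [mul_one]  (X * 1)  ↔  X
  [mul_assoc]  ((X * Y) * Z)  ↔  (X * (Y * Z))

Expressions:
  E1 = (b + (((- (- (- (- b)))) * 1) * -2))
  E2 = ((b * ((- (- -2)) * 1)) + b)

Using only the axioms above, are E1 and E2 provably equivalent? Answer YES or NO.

1. [neg_neg →] (- (- b))  →  b;  E1 = (b + (((- (- b)) * 1) * -2))
2. [neg_neg →] (- (- b))  →  b;  E1 = (b + ((b * 1) * -2))
3. [mul_one →] (b * 1)  →  b;  E1 = (b + (b * -2))
4. [neg_neg ←] -2  →  (- (- -2));  E1 = (b + (b * (- (- -2))))
5. [add_comm →] (b + (b * (- (- -2))))  →  ((b * (- (- -2))) + b)
6. [mul_one ←] (- (- -2))  →  ((- (- -2)) * 1);  this is E2

YES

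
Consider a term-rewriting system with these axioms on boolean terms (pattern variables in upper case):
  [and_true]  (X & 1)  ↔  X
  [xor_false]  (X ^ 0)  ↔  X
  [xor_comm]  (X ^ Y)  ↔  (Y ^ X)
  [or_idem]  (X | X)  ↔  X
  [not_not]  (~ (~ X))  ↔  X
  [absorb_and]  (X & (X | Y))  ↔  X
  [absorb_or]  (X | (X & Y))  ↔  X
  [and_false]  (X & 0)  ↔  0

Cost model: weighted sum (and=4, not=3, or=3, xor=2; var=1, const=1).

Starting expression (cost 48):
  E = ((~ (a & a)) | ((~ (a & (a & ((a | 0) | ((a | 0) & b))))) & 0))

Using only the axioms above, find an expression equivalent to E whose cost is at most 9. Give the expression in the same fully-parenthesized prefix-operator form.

(~ (a & a))   [cost 9]

step 1: absorb_or (→) rewrites ((a | 0) | ((a | 0) & b)) into (a | 0), now ((~ (a & a)) | ((~ (a & (a & (a | 0)))) & 0))
step 2: absorb_and (→) rewrites (a & (a | 0)) into a, now ((~ (a & a)) | ((~ (a & a)) & 0))
step 3: absorb_or (→) rewrites ((~ (a & a)) | ((~ (a & a)) & 0)) into (~ (a & a)), reaching cost 9 (bound 9)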